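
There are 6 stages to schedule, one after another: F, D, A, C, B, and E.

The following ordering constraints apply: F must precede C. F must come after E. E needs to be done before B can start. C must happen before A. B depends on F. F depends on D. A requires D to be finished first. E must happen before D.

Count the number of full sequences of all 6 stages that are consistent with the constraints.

E is the only stage with nothing required before it, so every ordering starts there.
Counting all ways to extend the partial order to a total order gives 3.

3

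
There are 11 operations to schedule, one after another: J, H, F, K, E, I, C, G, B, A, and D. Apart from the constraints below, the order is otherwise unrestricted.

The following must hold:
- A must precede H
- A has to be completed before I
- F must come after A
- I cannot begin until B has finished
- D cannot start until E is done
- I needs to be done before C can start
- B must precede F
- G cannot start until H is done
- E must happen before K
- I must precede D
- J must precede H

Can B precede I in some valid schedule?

B is actually forced before I by the constraints, so certainly some valid ordering has B first.

Yes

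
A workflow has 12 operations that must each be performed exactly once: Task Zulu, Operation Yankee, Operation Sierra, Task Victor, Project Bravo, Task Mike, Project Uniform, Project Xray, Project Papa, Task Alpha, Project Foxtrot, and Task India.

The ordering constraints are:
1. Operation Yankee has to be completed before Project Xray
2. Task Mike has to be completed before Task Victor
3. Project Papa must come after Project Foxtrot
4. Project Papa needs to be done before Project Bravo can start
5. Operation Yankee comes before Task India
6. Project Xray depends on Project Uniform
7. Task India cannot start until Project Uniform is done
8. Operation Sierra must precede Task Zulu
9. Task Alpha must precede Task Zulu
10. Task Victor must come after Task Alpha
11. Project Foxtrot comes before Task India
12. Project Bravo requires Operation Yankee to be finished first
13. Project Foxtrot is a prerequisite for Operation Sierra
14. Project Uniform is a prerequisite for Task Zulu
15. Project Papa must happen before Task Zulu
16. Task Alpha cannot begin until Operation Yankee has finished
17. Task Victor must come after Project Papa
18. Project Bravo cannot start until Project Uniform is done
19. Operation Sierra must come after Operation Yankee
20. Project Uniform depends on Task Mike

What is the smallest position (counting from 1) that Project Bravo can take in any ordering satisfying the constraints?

The operations that are forced before Project Bravo, directly or transitively, are Operation Yankee, Task Mike, Project Uniform, Project Papa, Project Foxtrot. That's 5 operations.
With 5 mandatory predecessors, the earliest Project Bravo can sit is position 5+1 = 6, and placing just those 5 first achieves it.

6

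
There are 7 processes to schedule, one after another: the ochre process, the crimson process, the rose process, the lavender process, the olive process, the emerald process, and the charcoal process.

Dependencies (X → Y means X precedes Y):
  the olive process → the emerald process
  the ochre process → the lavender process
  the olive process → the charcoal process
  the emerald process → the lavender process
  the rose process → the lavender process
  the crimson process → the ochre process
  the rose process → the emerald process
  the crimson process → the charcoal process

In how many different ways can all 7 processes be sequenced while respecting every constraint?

81

3 processes have no prerequisites (the crimson process, the rose process, the olive process), so any of them could come first.
Counting all ways to extend the partial order to a total order gives 81.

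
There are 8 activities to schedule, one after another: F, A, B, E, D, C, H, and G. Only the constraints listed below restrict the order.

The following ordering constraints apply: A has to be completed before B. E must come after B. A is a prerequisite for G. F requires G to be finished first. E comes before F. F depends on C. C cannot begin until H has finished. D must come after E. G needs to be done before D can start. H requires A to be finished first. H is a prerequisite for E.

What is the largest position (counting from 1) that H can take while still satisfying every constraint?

Every activity that must follow H has to come after it. Tracing all chains starting from H, those activities are: F, E, D, C — 4 in total.
With 4 mandatory successors out of 8 activities total, the latest slot for H is 8−4 = 4, and it's reachable by doing all non-successors before H.

4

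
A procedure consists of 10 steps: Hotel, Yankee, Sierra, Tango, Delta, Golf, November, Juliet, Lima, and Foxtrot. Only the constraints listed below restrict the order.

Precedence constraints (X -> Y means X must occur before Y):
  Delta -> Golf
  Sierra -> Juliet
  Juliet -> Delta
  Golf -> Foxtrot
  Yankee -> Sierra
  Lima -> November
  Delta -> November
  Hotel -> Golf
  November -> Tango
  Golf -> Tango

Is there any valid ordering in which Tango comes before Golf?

No

Following Golf → Tango, Golf must precede Tango in every valid ordering.
So no valid ordering can have Tango before Golf.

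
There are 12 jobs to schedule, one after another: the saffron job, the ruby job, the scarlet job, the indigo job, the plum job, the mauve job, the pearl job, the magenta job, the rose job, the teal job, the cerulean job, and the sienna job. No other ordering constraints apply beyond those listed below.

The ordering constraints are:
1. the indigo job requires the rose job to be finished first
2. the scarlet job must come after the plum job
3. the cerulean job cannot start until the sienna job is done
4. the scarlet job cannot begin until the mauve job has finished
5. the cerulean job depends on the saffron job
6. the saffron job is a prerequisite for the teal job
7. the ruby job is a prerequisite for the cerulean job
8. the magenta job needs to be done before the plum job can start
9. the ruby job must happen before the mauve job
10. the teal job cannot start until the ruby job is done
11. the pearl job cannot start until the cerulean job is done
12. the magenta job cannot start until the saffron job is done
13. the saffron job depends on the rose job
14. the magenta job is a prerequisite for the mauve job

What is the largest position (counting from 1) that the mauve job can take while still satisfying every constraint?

11

The only job forced after the mauve job (directly or by a chain) is the scarlet job.
With 1 mandatory successor out of 12 jobs total, the latest slot for the mauve job is 12−1 = 11, and it's reachable by doing all non-successors before the mauve job.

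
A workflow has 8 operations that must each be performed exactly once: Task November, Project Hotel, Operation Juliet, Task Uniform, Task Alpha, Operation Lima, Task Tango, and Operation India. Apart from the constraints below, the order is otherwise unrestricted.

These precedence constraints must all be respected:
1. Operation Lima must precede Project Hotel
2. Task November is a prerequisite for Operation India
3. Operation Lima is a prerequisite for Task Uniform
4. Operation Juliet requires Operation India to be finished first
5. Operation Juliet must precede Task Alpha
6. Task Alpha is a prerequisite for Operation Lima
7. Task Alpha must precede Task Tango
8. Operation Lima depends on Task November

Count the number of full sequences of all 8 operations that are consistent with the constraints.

Task November is the only operation with nothing required before it, so every ordering starts there.
Enumerating by repeatedly choosing an available operation (one whose prerequisites are all placed) gives 8 distinct complete orderings.

8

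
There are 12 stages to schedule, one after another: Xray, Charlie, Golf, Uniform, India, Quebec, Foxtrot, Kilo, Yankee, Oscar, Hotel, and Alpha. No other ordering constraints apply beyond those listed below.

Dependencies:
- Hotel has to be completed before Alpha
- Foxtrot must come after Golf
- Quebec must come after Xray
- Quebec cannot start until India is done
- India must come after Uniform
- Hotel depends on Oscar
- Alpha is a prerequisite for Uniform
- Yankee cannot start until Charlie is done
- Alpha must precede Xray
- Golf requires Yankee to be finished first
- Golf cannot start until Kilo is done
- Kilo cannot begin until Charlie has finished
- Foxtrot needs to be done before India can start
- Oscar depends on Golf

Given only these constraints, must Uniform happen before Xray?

No

Uniform and Xray are not related by any chain of constraints.
So Uniform can come before Xray or after — it is not forced.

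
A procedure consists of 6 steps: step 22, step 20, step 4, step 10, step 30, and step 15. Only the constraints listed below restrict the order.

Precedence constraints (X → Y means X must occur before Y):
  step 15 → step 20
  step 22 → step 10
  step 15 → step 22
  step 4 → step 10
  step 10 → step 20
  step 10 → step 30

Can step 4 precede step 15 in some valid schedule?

Nothing in the constraints forces step 15 before step 4 — there is no chain from step 15 to step 4.
That means at least one valid schedule has step 4 before step 15.

Yes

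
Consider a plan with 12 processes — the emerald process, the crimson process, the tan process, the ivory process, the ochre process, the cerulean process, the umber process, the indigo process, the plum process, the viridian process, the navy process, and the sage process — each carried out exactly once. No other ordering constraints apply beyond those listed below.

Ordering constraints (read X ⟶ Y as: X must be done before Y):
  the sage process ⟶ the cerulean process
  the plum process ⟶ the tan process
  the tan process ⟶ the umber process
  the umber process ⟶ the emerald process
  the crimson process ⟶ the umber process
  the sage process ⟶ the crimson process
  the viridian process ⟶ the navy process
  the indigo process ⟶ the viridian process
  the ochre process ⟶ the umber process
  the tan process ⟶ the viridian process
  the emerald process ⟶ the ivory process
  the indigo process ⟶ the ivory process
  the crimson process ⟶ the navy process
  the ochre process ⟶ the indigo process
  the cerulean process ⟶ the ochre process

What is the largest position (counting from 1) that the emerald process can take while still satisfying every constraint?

The only process forced after the emerald process (directly or by a chain) is the ivory process.
So at least 1 process follows the emerald process, putting the emerald process no later than position 11. That position is achievable by scheduling everything else first.

11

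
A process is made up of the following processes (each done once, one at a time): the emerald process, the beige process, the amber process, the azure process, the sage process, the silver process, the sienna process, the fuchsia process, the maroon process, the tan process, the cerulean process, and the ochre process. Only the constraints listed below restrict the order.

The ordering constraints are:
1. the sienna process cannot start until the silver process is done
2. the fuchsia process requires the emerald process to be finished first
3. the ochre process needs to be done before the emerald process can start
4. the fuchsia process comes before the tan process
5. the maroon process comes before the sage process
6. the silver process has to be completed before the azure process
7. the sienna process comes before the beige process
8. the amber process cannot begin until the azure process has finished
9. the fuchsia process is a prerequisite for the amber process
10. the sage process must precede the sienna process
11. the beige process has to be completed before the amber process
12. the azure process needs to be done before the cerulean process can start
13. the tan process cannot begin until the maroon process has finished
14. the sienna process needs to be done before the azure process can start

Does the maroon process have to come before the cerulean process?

Yes

Following the dependencies: the maroon process → the sage process → the sienna process → the azure process → the cerulean process.
Hence the maroon process necessarily comes before the cerulean process.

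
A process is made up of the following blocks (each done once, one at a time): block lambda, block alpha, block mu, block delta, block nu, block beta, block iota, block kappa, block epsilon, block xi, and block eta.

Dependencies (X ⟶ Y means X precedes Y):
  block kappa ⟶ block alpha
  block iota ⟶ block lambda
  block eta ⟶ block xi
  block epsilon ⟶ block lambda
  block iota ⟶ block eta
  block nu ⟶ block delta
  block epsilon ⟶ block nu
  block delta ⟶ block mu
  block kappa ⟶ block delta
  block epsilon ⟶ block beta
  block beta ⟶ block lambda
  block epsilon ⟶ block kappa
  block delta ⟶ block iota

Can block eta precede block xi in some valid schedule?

Yes

The constraints force block eta before block xi, so yes — every valid ordering has block eta earlier.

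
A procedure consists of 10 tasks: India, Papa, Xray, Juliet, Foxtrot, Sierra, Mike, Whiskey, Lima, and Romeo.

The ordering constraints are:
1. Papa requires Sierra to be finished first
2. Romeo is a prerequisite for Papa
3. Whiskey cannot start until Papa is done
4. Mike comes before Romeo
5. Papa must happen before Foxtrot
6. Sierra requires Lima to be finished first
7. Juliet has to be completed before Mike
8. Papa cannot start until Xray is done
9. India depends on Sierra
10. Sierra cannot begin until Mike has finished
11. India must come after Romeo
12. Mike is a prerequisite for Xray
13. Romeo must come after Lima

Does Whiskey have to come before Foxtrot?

No chain of constraints connects Whiskey to Foxtrot in either direction.
A valid ordering placing Foxtrot before Whiskey exists, so the answer is no.

No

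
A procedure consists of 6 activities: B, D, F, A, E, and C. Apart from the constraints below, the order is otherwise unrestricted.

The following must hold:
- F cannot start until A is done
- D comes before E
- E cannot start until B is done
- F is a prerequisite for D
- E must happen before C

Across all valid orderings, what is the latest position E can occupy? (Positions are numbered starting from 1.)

Following the constraints forward from E, its only required successor is C.
With 1 mandatory successor out of 6 activities total, the latest slot for E is 6−1 = 5, and it's reachable by doing all non-successors before E.

5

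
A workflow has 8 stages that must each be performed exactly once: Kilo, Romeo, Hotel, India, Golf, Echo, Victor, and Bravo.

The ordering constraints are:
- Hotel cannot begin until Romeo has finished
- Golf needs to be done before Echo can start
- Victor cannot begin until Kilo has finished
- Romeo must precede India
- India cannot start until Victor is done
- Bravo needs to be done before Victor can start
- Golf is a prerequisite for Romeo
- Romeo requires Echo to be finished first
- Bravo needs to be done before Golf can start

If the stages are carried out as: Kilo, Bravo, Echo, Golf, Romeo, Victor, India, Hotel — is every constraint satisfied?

No

The sequence places Echo ahead of Golf.
Since Golf is required before Echo, the ordering is invalid.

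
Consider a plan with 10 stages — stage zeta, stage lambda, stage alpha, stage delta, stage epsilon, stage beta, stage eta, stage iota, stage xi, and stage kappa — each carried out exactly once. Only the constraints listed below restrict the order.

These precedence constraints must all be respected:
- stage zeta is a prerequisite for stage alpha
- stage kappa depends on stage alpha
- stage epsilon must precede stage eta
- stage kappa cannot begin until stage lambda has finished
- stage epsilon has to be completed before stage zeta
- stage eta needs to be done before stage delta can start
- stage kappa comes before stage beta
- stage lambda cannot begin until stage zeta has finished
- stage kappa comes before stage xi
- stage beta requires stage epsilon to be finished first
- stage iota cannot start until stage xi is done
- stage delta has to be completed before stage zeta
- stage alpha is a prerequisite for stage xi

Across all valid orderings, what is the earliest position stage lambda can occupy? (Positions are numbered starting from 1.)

5

Every stage that must precede stage lambda has to come before it. Tracing all chains that end at stage lambda, those stages are: stage zeta, stage delta, stage epsilon, stage eta — 4 in total.
With 4 mandatory predecessors, the earliest stage lambda can sit is position 4+1 = 5, and placing just those 4 first achieves it.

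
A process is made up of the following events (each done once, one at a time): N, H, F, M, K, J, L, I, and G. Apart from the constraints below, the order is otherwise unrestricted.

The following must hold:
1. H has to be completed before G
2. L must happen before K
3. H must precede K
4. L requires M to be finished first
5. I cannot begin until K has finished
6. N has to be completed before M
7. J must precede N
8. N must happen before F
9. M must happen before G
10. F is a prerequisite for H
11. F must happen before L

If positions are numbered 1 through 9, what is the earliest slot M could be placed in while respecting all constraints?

Working backwards through the constraints from M, its full set of required predecessors is N, J — 2 of them.
So at minimum 2 events come before M, putting M no earlier than position 3. That position is achievable by scheduling exactly those predecessors first.

3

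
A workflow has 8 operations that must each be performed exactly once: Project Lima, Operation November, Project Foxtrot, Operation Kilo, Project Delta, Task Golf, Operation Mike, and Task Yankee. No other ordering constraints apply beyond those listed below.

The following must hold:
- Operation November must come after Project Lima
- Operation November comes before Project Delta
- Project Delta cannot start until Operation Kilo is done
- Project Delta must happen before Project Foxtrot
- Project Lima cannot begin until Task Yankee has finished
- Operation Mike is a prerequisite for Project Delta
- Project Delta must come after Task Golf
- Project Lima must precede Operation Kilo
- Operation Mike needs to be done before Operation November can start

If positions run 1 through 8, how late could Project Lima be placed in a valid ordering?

The operations that are forced after Project Lima, directly or by a chain of constraints, are Operation November, Project Foxtrot, Operation Kilo, Project Delta. That's 4 operations.
So at least 4 operations follow Project Lima, putting Project Lima no later than position 4. That position is achievable by scheduling everything else first.

4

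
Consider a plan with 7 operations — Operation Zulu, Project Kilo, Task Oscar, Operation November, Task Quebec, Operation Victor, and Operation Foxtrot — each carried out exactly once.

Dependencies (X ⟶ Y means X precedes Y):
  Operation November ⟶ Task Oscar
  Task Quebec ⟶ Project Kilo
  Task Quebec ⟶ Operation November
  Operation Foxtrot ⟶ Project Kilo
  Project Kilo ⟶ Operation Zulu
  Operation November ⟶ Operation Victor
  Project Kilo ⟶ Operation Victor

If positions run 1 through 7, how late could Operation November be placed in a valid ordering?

5

Following every chain forward from Operation November, the operations that must come later are Task Oscar, Operation Victor — 2 of them.
With 2 mandatory successors out of 7 operations total, the latest slot for Operation November is 7−2 = 5, and it's reachable by doing all non-successors before Operation November.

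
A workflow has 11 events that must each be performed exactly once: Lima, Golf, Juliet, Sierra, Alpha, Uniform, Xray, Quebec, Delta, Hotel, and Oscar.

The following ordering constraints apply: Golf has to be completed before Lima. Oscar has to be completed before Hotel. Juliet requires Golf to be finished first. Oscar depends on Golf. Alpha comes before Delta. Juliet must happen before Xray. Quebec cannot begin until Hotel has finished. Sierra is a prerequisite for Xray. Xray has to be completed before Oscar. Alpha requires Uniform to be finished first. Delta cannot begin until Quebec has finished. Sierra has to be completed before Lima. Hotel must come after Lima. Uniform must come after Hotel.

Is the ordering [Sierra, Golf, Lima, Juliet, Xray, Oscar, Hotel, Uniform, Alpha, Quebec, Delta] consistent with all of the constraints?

Yes

Going through the constraints one by one, each required predecessor appears earlier in the sequence than its dependent — e.g. Lima (position 3) is before Hotel (position 7), as required.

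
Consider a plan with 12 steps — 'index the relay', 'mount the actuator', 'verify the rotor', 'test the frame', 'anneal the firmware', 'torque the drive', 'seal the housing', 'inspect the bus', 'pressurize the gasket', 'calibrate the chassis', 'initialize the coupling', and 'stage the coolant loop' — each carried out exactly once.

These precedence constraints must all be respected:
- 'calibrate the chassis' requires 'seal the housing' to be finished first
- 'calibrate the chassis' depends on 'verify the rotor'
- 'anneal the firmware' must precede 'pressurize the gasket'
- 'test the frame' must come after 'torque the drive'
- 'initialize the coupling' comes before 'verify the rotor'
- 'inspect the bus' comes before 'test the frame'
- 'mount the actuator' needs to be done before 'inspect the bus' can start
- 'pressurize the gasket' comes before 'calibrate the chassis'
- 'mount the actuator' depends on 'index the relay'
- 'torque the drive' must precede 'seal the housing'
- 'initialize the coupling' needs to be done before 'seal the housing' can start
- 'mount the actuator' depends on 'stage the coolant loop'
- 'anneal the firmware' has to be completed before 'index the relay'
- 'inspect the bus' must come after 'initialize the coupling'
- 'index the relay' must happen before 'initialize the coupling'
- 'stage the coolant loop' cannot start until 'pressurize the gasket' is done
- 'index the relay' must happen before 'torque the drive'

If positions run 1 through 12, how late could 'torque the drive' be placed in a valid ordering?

9

The steps that are forced after 'torque the drive', directly or by a chain of constraints, are 'test the frame', 'seal the housing', 'calibrate the chassis'. That's 3 steps.
So at least 3 steps follow 'torque the drive', putting 'torque the drive' no later than position 9. That position is achievable by scheduling everything else first.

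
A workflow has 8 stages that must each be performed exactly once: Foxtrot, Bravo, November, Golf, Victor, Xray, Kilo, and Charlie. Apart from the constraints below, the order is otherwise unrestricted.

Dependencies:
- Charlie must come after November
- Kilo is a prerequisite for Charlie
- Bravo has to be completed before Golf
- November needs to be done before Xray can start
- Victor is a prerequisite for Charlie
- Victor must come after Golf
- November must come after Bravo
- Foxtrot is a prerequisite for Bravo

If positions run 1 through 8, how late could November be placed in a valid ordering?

6

Every stage that must follow November has to come after it. Tracing all chains starting from November, those stages are: Xray, Charlie — 2 in total.
So at least 2 stages follow November, putting November no later than position 6. That position is achievable by scheduling everything else first.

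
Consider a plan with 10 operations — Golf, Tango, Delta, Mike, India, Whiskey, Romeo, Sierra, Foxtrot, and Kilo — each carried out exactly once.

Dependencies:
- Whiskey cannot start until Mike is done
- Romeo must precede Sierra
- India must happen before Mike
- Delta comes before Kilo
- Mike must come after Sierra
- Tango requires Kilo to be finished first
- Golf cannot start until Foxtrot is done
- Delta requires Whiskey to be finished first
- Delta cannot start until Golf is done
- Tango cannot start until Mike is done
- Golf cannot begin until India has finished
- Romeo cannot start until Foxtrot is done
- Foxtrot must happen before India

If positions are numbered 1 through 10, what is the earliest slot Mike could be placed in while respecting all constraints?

The operations that are forced before Mike, directly or transitively, are India, Romeo, Sierra, Foxtrot. That's 4 operations.
So at minimum 4 operations come before Mike, putting Mike no earlier than position 5. That position is achievable by scheduling exactly those predecessors first.

5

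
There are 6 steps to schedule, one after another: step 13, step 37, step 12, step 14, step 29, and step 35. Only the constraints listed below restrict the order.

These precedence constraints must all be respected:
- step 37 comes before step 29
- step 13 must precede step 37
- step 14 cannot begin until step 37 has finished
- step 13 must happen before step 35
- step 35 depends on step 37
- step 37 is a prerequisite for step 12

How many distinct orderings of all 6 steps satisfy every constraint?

24

Only step 13 has no prerequisites, so it must go first.
Enumerating by repeatedly choosing an available step (one whose prerequisites are all placed) gives 24 distinct complete orderings.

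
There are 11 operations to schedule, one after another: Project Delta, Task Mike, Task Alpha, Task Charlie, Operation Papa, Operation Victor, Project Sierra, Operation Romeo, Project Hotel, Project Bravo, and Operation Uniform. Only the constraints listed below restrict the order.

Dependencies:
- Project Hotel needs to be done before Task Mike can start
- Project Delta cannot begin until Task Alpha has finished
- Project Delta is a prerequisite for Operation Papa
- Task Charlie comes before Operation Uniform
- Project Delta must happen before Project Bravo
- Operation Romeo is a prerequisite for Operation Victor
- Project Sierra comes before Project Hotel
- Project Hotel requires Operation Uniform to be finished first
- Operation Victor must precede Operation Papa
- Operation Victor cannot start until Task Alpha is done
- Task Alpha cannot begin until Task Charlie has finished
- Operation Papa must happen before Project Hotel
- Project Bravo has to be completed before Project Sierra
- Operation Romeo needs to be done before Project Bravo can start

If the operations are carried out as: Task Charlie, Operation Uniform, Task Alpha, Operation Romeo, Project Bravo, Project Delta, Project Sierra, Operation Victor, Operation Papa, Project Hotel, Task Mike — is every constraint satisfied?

Here Project Delta comes after Project Bravo.
But one of the constraints requires Project Delta before Project Bravo, so this ordering violates it.

No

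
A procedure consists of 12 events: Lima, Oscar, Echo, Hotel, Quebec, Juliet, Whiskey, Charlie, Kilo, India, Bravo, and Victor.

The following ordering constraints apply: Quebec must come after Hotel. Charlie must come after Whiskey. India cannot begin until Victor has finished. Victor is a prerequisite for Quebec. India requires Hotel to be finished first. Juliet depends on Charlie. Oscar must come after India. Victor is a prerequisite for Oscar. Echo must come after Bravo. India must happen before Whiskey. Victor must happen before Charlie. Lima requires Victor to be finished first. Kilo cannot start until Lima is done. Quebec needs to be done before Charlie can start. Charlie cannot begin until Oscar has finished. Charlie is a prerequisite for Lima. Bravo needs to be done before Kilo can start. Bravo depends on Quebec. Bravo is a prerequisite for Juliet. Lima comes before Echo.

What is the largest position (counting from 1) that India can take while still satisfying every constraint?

The events that are forced after India, directly or by a chain of constraints, are Lima, Oscar, Echo, Juliet, Whiskey, Charlie, Kilo. That's 7 events.
So at least 7 events follow India, putting India no later than position 5. That position is achievable by scheduling everything else first.

5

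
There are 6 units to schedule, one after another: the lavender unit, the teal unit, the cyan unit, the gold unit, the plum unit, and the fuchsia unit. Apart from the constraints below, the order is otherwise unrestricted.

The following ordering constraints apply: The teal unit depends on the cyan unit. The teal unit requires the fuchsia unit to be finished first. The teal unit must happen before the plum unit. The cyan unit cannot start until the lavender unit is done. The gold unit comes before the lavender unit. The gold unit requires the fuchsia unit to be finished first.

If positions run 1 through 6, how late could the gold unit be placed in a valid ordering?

Every unit that must follow the gold unit has to come after it. Tracing all chains starting from the gold unit, those units are: the lavender unit, the teal unit, the cyan unit, the plum unit — 4 in total.
So at least 4 units follow the gold unit, putting the gold unit no later than position 2. That position is achievable by scheduling everything else first.

2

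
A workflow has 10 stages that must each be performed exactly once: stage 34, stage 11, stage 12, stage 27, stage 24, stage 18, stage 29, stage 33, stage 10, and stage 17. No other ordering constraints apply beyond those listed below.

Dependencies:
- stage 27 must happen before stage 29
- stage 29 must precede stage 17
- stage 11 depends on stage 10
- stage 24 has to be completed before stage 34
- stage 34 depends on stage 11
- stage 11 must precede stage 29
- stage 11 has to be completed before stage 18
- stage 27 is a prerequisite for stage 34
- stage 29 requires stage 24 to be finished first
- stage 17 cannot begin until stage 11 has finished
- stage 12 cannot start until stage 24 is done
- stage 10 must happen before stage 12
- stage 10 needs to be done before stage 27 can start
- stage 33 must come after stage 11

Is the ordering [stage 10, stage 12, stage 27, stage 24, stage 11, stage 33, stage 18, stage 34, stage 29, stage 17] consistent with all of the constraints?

The sequence places stage 12 ahead of stage 24.
That contradicts the constraint that stage 24 must precede stage 12.

No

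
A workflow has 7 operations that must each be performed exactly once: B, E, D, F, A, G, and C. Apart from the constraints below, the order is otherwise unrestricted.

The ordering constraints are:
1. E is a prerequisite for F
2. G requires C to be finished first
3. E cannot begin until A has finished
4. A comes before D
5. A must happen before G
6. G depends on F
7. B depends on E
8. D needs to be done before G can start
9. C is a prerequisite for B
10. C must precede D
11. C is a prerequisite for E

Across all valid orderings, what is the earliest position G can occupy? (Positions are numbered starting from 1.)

Every operation that must precede G has to come before it. Tracing all chains that end at G, those operations are: E, D, F, A, C — 5 in total.
So at minimum 5 operations come before G, putting G no earlier than position 6. That position is achievable by scheduling exactly those predecessors first.

6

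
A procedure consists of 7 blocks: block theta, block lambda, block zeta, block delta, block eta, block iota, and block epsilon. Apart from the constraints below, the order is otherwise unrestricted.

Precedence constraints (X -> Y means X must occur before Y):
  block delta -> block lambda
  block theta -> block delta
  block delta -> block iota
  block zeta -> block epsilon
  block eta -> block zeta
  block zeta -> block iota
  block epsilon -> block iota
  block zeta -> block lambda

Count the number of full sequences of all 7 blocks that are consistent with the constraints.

The blocks with no prerequisites are block theta, block eta; any of them can be placed first.
Enumerating by repeatedly choosing an available block (one whose prerequisites are all placed) gives 26 distinct complete orderings.

26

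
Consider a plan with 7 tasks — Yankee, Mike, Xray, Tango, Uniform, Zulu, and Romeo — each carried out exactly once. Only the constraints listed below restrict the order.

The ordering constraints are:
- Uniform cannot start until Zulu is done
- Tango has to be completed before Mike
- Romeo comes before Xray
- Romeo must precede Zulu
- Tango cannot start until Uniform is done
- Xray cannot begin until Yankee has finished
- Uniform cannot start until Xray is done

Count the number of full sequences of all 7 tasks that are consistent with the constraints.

The tasks with no prerequisites are Yankee, Romeo; any of them can be placed first.
Counting all ways to extend the partial order to a total order gives 5.

5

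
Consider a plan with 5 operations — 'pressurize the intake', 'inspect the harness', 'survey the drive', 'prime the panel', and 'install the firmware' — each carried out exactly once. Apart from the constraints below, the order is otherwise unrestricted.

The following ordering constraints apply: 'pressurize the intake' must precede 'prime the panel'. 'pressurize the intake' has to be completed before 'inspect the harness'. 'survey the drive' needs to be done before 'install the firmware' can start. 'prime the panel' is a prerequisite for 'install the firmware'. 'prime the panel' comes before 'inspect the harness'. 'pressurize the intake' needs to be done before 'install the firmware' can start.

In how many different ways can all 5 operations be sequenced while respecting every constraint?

7

2 operations have no prerequisites ('pressurize the intake', 'survey the drive'), so any of them could come first.
Enumerating by repeatedly choosing an available operation (one whose prerequisites are all placed) gives 7 distinct complete orderings.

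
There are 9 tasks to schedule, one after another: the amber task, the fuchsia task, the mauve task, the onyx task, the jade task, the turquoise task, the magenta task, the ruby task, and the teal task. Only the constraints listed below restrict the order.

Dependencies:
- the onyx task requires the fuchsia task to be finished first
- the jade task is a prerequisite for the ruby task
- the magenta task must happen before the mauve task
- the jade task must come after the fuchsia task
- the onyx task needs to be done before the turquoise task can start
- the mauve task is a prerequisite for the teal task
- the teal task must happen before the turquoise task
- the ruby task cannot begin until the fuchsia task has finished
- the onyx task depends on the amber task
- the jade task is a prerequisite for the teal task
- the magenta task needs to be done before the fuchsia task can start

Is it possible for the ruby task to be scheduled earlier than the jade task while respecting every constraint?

No

There is a dependency chain the jade task → the ruby task, so the ruby task always comes after the jade task.
So no valid ordering can have the ruby task before the jade task.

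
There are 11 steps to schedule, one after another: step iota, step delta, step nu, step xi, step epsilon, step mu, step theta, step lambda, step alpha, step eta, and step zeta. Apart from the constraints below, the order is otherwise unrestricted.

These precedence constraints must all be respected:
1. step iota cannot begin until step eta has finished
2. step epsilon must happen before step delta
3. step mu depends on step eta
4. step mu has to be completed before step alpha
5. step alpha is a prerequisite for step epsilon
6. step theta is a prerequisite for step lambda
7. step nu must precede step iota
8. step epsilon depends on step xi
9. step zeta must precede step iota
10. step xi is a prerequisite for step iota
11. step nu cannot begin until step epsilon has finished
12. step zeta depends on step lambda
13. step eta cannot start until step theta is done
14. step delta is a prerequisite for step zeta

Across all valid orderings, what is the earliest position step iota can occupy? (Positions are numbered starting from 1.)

11

The steps that are forced before step iota, directly or transitively, are step delta, step nu, step xi, step epsilon, step mu, step theta, step lambda, step alpha, step eta, step zeta. That's 10 steps.
With 10 mandatory predecessors, the earliest step iota can sit is position 10+1 = 11, and placing just those 10 first achieves it.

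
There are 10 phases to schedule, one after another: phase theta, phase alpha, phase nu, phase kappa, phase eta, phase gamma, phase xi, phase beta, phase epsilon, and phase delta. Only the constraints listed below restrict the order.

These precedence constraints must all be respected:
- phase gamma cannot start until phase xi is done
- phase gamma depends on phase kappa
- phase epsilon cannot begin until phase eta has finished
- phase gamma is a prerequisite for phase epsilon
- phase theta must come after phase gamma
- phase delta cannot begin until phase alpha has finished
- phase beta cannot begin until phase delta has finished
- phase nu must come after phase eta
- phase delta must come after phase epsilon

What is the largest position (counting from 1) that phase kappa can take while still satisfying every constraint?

Every phase that must follow phase kappa has to come after it. Tracing all chains starting from phase kappa, those phases are: phase theta, phase gamma, phase beta, phase epsilon, phase delta — 5 in total.
So at least 5 phases follow phase kappa, putting phase kappa no later than position 5. That position is achievable by scheduling everything else first.

5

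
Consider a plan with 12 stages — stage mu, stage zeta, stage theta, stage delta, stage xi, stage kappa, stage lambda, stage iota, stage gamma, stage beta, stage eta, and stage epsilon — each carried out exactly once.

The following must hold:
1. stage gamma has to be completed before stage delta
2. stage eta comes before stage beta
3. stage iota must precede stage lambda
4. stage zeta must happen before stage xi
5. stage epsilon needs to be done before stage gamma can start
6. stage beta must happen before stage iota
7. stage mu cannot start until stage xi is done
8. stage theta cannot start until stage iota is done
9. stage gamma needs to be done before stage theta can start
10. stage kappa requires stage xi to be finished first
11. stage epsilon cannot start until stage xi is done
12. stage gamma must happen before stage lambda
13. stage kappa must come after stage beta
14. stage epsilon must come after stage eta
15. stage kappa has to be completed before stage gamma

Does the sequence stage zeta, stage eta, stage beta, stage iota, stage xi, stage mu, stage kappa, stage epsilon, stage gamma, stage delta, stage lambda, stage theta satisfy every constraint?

Checking each listed constraint against this order: for instance, stage iota is in position 4 and stage theta in position 12, so that constraint holds — and the remaining constraints check out the same way.

Yes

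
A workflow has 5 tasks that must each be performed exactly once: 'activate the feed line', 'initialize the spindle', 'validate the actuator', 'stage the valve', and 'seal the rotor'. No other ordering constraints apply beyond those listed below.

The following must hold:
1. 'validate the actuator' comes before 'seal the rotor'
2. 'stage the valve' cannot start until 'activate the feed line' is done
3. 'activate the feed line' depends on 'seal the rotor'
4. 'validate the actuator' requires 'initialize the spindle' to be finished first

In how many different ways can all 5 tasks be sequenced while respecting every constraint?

Only 'initialize the spindle' has no prerequisites, so it must go first.
Continuing from there, at each step only one task has all its prerequisites placed, so the ordering is fully determined — there is exactly 1.

1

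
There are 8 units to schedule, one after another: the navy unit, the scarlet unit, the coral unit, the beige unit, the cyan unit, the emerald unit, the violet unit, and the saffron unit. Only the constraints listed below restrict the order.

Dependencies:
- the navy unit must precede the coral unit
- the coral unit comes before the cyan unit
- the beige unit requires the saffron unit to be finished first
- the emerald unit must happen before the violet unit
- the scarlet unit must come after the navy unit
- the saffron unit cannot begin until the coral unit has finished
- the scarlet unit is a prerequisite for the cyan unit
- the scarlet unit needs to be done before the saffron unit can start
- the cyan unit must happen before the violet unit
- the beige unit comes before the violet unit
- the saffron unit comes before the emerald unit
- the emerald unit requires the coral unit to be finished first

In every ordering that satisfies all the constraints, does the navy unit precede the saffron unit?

Following the dependencies: the navy unit → the scarlet unit → the saffron unit.
Hence the navy unit necessarily comes before the saffron unit.

Yes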